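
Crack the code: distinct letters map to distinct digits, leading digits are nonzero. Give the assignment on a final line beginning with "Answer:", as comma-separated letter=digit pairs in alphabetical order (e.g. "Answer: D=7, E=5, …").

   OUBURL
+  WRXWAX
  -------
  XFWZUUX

Step 1. [col 1: L + X ≡ X (mod 10)] from column 1 (nothing yet, carry-in 0, all letters distinct, none taken yet): L must equal 0, so L=0.
Step 2. [col 1: L + X ≡ X (mod 10)] X=1 is one option consistent with column 1 (L + X ≡ X (mod 10), carry-in 0) — take it. So X=1.
Step 3. [col 2: R + A ≡ U (mod 10)] column 2 (R + A ≡ U (mod 10), carry-in 0) doesn't pin U yet; pick U=2 and continue ⇒ U=2.
Step 4. [col 2: R + A ≡ U (mod 10)] R=7 is one option consistent with column 2 (R + A ≡ U (mod 10), carry-in 0) — take it, so R=7.
Step 5. [col 2: R + A ≡ U (mod 10)] from column 2 (R=7, U=2, carry-in 0, digits 0,1,2,7 already taken and all letters distinct): A must equal 5, so A=5.
Step 6. [col 3: U + W ≡ U (mod 10)] column 3: given U=2, carry-in 1, and digits 0,1,2,5,7 already taken and all letters distinct, U+W≡U (mod 10) forces W=9. So W=9.
Step 7. [col 4: B + X ≡ Z (mod 10)] column 4 (B + X ≡ Z (mod 10), carry-in 1) doesn't pin Z yet; pick Z=8 and continue ⇒ Z=8.
Step 8. [col 4: B + X ≡ Z (mod 10)] from column 4 (X=1, Z=8, carry-in 1, digits 0,1,2,5,7,8,9 already taken and all letters distinct): B must equal 6, so B=6.
Step 9. [col 6: O + W ≡ F (mod 10)] from column 6 (W=9, carry-in 0, digits 0,1,2,5,6,7,8,9 already taken and all letters distinct): F must equal 3, so F=3.
Step 10. [col 6: O + W ≡ F (mod 10)] in column 6 we have O+W≡F with carry-in 0; given W=9, F=3 and digits 0,1,2,3,5,6,7,8,9 already taken and all letters distinct, that pins O to 4 ⇒ O=4.

Answer: A=5, B=6, F=3, L=0, O=4, R=7, U=2, W=9, X=1, Z=8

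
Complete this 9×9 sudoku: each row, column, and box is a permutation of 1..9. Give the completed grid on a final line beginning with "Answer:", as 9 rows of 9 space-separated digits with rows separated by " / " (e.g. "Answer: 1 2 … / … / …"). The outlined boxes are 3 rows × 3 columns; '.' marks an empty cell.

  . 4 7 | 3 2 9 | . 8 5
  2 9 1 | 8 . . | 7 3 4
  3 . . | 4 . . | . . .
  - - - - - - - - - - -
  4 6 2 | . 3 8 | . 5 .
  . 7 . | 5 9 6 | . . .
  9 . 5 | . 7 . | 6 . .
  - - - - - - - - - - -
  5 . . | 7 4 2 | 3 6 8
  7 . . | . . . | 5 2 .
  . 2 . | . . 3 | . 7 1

Step 1. [r6c2∈{1,3,8}] row 6 places 8 nowhere but r6c2 ⇒ r6c2=8.
Step 2. [r8c3∈{3,4,6,8,9}] 4 has one home in row 8: r8c3. So r8c3=4.
Step 3. [r8c6∈{1}] r8c6 has the single candidate 1. So r8c6=1.
Step 4. [r1c7∈{1}] r1c7 has the single candidate 1. So r1c7=1.
Step 5. [r9c5∈{5,6,8}] row 9 places 5 nowhere but r9c5. So r9c5=5.
Step 6. [r8c9∈{9}] r8c9 is down to just 9. So r8c9=9.
Step 7. [r3c9∈{2,6}] 6 has one home in col 9: r3c9. So r3c9=6.
Step 8. [r9c3∈{6,8,9}] across col 3, 6 lands solely at r9c3. So r9c3=6.
Step 9. [r6c4∈{1,2}] col 4 places 2 nowhere but r6c4. So r6c4=2.
Step 10. [r6c8∈{1,4}] in row 6, 1 fits only at r6c8, so r6c8=1.
Step 11. [r5c9∈{2,3}] across col 9, 2 lands solely at r5c9 ⇒ r5c9=2.
Step 12. [r2c5∈{6}] r2c5 has the single candidate 6. So r2c5=6.
Step 13. [r3c2∈{5}] nothing but 5 survives at r3c2, so r3c2=5.
Step 14. [r5c7∈{4,8}] across row 5, 8 lands solely at r5c7. So r5c7=8.
Step 15. [r4c7∈{9}] r4c7's peers cover all but 9 ⇒ r4c7=9.
Step 16. [r3c3∈{8}] r3c3 is down to just 8, so r3c3=8.
Step 17. [r3c7∈{2}] r3c7 is down to just 2, so r3c7=2.
Step 18. [r7c2∈{1}] only 1 remains possible at r7c2 ⇒ r7c2=1.
Step 19. [r8c2∈{3}] r8c2 is down to just 3. So r8c2=3.
Step 20. [r6c6∈{4}] r6c6 is down to just 4. So r6c6=4.
Step 21. [r5c8∈{4}] r5c8's peers cover all but 4. So r5c8=4.
Step 22. [r5c3∈{3}] nothing but 3 survives at r5c3 ⇒ r5c3=3.
Step 23. [r8c4∈{6}] only 6 remains possible at r8c4 ⇒ r8c4=6.
Step 24. [r1c1∈{6}] r1c1 has the single candidate 6 ⇒ r1c1=6.
Step 25. [r6c9∈{3}] only 3 remains possible at r6c9 ⇒ r6c9=3.
Step 26. [r3c6∈{7}] r3c6's peers cover all but 7 ⇒ r3c6=7.
Step 27. [r3c8∈{9}] only 9 remains possible at r3c8. So r3c8=9.
Step 28. [r9c1∈{8}] r9c1's peers cover all but 8. So r9c1=8.
Step 29. [r3c5∈{1}] only 1 remains possible at r3c5. So r3c5=1.
Step 30. [r4c4∈{1}] r4c4 is down to just 1. So r4c4=1.
Step 31. [r7c3∈{9}] r7c3 is down to just 9, so r7c3=9.
Step 32. [r8c5∈{8}] r8c5 is down to just 8. So r8c5=8.
Step 33. [r9c4∈{9}] r9c4 has the single candidate 9 ⇒ r9c4=9.
Step 34. [r4c9∈{7}] r4c9 is down to just 7 ⇒ r4c9=7.
Step 35. [r2c6∈{5}] r2c6 is down to just 5 ⇒ r2c6=5.
Step 36. [r5c1∈{1}] r5c1 is down to just 1 ⇒ r5c1=1.
Step 37. [r9c7∈{4}] only 4 remains possible at r9c7. So r9c7=4.

Answer: 6 4 7 3 2 9 1 8 5 / 2 9 1 8 6 5 7 3 4 / 3 5 8 4 1 7 2 9 6 / 4 6 2 1 3 8 9 5 7 / 1 7 3 5 9 6 8 4 2 / 9 8 5 2 7 4 6 1 3 / 5 1 9 7 4 2 3 6 8 / 7 3 4 6 8 1 5 2 9 / 8 2 6 9 5 3 4 7 1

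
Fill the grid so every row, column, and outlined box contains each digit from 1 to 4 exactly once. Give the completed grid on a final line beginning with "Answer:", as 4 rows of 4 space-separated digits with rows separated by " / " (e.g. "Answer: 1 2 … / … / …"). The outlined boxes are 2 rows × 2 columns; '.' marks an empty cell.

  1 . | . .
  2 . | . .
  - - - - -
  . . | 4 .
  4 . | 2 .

Step 1. [r1c3∈{3}] r1c3's peers cover all but 3. So r1c3=3.
Step 2. [r3c1∈{3}] nothing but 3 survives at r3c1 ⇒ r3c1=3.
Step 3. [r3c4∈{1}] only 1 remains possible at r3c4 ⇒ r3c4=1.
Step 4. [r2c4∈{4}] r2c4 has the single candidate 4, so r2c4=4.
Step 5. [r1c4∈{2}] nothing but 2 survives at r1c4. So r1c4=2.
Step 6. [r4c2∈{1}] only 1 remains possible at r4c2 ⇒ r4c2=1.
Step 7. [r2c3∈{1}] r2c3 has the single candidate 1. So r2c3=1.
Step 8. [r1c2∈{4}] only 4 remains possible at r1c2. So r1c2=4.
Step 9. [r3c2∈{2}] nothing but 2 survives at r3c2 ⇒ r3c2=2.
Step 10. [r2c2∈{3}] r2c2 has the single candidate 3. So r2c2=3.
Step 11. [r4c4∈{3}] r4c4 is down to just 3, so r4c4=3.

Answer: 1 4 3 2 / 2 3 1 4 / 3 2 4 1 / 4 1 2 3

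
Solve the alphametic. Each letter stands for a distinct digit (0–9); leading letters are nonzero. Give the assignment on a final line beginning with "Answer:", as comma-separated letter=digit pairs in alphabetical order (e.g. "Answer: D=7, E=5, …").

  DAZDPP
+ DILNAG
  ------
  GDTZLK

Step 1. [col 1: P + G ≡ K (mod 10)] K=0 is one option consistent with column 1 (P + G ≡ K (mod 10), carry-in 0) — take it. So K=0.
Step 2. [col 1: P + G ≡ K (mod 10)] G=9 is one option consistent with column 1 (P + G ≡ K (mod 10), carry-in 0) — take it. So G=9.
Step 3. [col 1: P + G ≡ K (mod 10)] column 1: given G=9, K=0, carry-in 0, and digits 0,9 already taken and all letters distinct, P+G≡K (mod 10) forces P=1 ⇒ P=1.
Step 4. [col 2: P + A ≡ L (mod 10)] L=7 is one option consistent with column 2 (P + A ≡ L (mod 10), carry-in 1) — take it, so L=7.
Step 5. [col 2: P + A ≡ L (mod 10)] from column 2 (P=1, L=7, carry-in 1, digits 0,1,7,9 already taken and all letters distinct): A must equal 5, so A=5.
Step 6. [col 3: D + N ≡ Z (mod 10)] column 3 (D + N ≡ Z (mod 10), carry-in 0) doesn't pin D yet; pick D=4 and continue. So D=4.
Step 7. [col 3: D + N ≡ Z (mod 10)] several values work for Z in column 3 (D + N ≡ Z (mod 10), carry-in 0); try Z=6, so Z=6.
Step 8. [col 3: D + N ≡ Z (mod 10)] column 3 reads D+N+carry(0)=Z with D=4, Z=6; with digits 0,1,4,5,6,7,9 already taken and all letters distinct, the only value for N is 2. So N=2.
Step 9. [col 4: Z + L ≡ T (mod 10)] column 4: given Z=6, L=7, carry-in 0, and digits 0,1,2,4,5,6,7,9 already taken and all letters distinct, Z+L≡T (mod 10) forces T=3 ⇒ T=3.
Step 10. [col 5: A + I ≡ D (mod 10)] column 5 reads A+I+carry(1)=D with A=5, D=4; with digits 0,1,2,3,4,5,6,7,9 already taken and all letters distinct, the only value for I is 8 ⇒ I=8.

Answer: A=5, D=4, G=9, I=8, K=0, L=7, N=2, P=1, T=3, Z=6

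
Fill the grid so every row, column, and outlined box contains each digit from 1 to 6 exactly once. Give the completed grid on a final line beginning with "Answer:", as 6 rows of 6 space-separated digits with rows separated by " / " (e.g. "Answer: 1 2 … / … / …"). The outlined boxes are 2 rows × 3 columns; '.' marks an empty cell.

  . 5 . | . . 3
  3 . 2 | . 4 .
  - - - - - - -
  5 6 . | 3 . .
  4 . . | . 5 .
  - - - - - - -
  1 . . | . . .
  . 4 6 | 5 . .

Step 1. [r4c2∈{1,2,3}] across box 3, 2 lands solely at r4c2 ⇒ r4c2=2.
Step 2. [r3c3∈{1}] only 1 remains possible at r3c3. So r3c3=1.
Step 3. [r3c5∈{2}] only 2 remains possible at r3c5. So r3c5=2.
Step 4. [r1c4∈{1,2,6}] r1c4 is the only open cell in row 1 admitting 2 ⇒ r1c4=2.
Step 5. [r1c5∈{1,6}] row 1 places 1 nowhere but r1c5 ⇒ r1c5=1.
Step 6. [r2c4∈{6}] r2c4's peers cover all but 6, so r2c4=6.
Step 7. [r5c6∈{2,4,6}] r5c6 is the only open cell in row 5 admitting 2. So r5c6=2.
Step 8. [r5c2∈{3}] nothing but 3 survives at r5c2. So r5c2=3.
Step 9. [r6c6∈{1}] r6c6 is down to just 1 ⇒ r6c6=1.
Step 10. [r1c1∈{6}] only 6 remains possible at r1c1 ⇒ r1c1=6.
Step 11. [r5c3∈{5}] nothing but 5 survives at r5c3. So r5c3=5.
Step 12. [r5c4∈{4}] only 4 remains possible at r5c4. So r5c4=4.
Step 13. [r2c6∈{5}] r2c6 is down to just 5 ⇒ r2c6=5.
Step 14. [r1c3∈{4}] only 4 remains possible at r1c3 ⇒ r1c3=4.
Step 15. [r5c5∈{6}] r5c5's peers cover all but 6 ⇒ r5c5=6.
Step 16. [r4c4∈{1}] r4c4 is down to just 1. So r4c4=1.
Step 17. [r2c2∈{1}] r2c2 is down to just 1. So r2c2=1.
Step 18. [r4c3∈{3}] r4c3 is down to just 3 ⇒ r4c3=3.
Step 19. [r6c1∈{2}] nothing but 2 survives at r6c1. So r6c1=2.
Step 20. [r6c5∈{3}] r6c5's peers cover all but 3, so r6c5=3.
Step 21. [r3c6∈{4}] nothing but 4 survives at r3c6. So r3c6=4.
Step 22. [r4c6∈{6}] r4c6 has the single candidate 6. So r4c6=6.

Answer: 6 5 4 2 1 3 / 3 1 2 6 4 5 / 5 6 1 3 2 4 / 4 2 3 1 5 6 / 1 3 5 4 6 2 / 2 4 6 5 3 1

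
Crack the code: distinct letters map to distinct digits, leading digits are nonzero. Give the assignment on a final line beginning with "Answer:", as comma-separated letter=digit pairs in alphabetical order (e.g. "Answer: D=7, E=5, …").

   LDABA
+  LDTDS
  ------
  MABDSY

Step 1. [col 1: A + S ≡ Y (mod 10)] Y=9 is one option consistent with column 1 (A + S ≡ Y (mod 10), carry-in 0) — take it, so Y=9.
Step 2. [M] M is the leading digit of a 6-digit sum of two 5-digit numbers; the final carry is exactly 1, so M=1.
Step 3. [col 1: A + S ≡ Y (mod 10)] no forcing yet in column 1 (carry-in 0); S=4 is free and consistent — try it, so S=4.
Step 4. [col 1: A + S ≡ Y (mod 10)] in column 1 we have A+S≡Y with carry-in 0; given S=4, Y=9 and digits 1,4,9 already taken and all letters distinct, that pins A to 5, so A=5.
Step 5. [col 2: B + D ≡ S (mod 10)] column 2 (B + D ≡ S (mod 10), carry-in 0) doesn't pin B yet; pick B=6 and continue ⇒ B=6.
Step 6. [col 2: B + D ≡ S (mod 10)] in column 2 we have B+D≡S with carry-in 0; given B=6, S=4 and digits 1,4,5,6,9 already taken and all letters distinct, that pins D to 8, so D=8.
Step 7. [col 3: A + T ≡ D (mod 10)] column 3 reads A+T+carry(1)=D with A=5, D=8; with digits 1,4,5,6,8,9 already taken and all letters distinct, the only value for T is 2. So T=2.
Step 8. [col 5: L + L ≡ A (mod 10)] column 5 reads L+L+carry(1)=A with A=5; with digits 1,2,4,5,6,8,9 already taken and all letters distinct, the only value for L is 7, so L=7.

Answer: A=5, B=6, D=8, L=7, M=1, S=4, T=2, Y=9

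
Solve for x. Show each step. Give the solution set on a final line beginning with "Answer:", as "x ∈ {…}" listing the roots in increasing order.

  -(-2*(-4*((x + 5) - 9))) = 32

Step 1. [-(-2*(-4*((x + 5) - 9))) = 32] leading − — multiply by −1, so neg: -2*(-4*((x + 5) - 9)) = -32.
Step 2. [-2*(-4*((x + 5) - 9)) = -32] -2 out front; divide by -2 ⇒ div: -4*((x + 5) - 9) = 16.
Step 3. [-4*((x + 5) - 9) = 16] divide by the outer -4, so div: (x + 5) - 9 = -4.
Step 4. [(x + 5) - 9 = -4] 9 comes off first (add 9), so sub: x + 5 = 5.
Step 5. [x + 5 = 5] 5 comes off first (subtract 5). So sub: x = 0.

Answer: x ∈ {0}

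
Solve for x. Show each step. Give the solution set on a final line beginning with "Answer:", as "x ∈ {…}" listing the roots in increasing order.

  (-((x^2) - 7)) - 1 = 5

Step 1. [(-((x^2) - 7)) - 1 = 5] 1 comes off first (add 1) ⇒ sub: -((x^2) - 7) = 6.
Step 2. [-((x^2) - 7) = 6] LHS negated; negate both sides. So neg: (x^2) - 7 = -6.
Step 3. [(x^2) - 7 = -6] peel the -7: add 7 from each side ⇒ sub: x^2 = 1.
Step 4. [x^2 = 1] √ both sides: 1 ≥ 0 gives two branches. So sqrt: x = 1 or -1.

Answer: x ∈ {-1, 1}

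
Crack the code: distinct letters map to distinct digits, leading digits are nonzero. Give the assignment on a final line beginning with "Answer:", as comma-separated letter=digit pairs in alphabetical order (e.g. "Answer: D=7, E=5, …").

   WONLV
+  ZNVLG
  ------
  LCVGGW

Step 1. [col 1: V + G ≡ W (mod 10)] W=6 is one option consistent with column 1 (V + G ≡ W (mod 10), carry-in 0) — take it, so W=6.
Step 2. [col 1: V + G ≡ W (mod 10)] no forcing yet in column 1 (carry-in 0); V=4 is free and consistent — try it. So V=4.
Step 3. [col 1: V + G ≡ W (mod 10)] column 1 reads V+G+carry(0)=W with V=4, W=6; with digits 4,6 already taken and all letters distinct, the only value for G is 2 ⇒ G=2.
Step 4. [col 2: L + L ≡ G (mod 10)] column 2: given G=2, carry-in 0, and digits 2,4,6 already taken and all letters distinct, L+L≡G (mod 10) forces L=1 ⇒ L=1.
Step 5. [col 3: N + V ≡ G (mod 10)] column 3: given V=4, G=2, carry-in 0, and digits 1,2,4,6 already taken and all letters distinct, N+V≡G (mod 10) forces N=8 ⇒ N=8.
Step 6. [col 4: O + N ≡ V (mod 10)] column 4 reads O+N+carry(1)=V with N=8, V=4; with digits 1,2,4,6,8 already taken and all letters distinct, the only value for O is 5. So O=5.
Step 7. [col 5: W + Z ≡ C (mod 10)] column 5 (W + Z ≡ C (mod 10), carry-in 1) doesn't pin C yet; pick C=0 and continue ⇒ C=0.
Step 8. [col 5: W + Z ≡ C (mod 10)] from column 5 (W=6, C=0, carry-in 1, digits 0,1,2,4,5,6,8 already taken and all letters distinct): Z must equal 3, so Z=3.

Answer: C=0, G=2, L=1, N=8, O=5, V=4, W=6, Z=3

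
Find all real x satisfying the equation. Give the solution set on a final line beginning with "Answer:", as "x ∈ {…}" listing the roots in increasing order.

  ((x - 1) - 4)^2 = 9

Step 1. [((x - 1) - 4)^2 = 9] 9 ≥ 0, LHS is (·)² — take ±√. So sqrt: (x - 1) - 4 = 3 or -3.
Step 2. [(x - 1) - 4 = 3 or -3] peel the -4: add 4 from each side, so sub: x - 1 = 7 or 1.
Step 3. [x - 1 = 7 or 1] peel the -1: add 1 from each side, so sub: x = 8 or 2.

Answer: x ∈ {2, 8}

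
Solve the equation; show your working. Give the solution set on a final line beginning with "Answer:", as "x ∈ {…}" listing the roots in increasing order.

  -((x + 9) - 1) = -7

Step 1. [-((x + 9) - 1) = -7] flip signs both sides. So neg: (x + 9) - 1 = 7.
Step 2. [(x + 9) - 1 = 7] add 1: x sits inside (… - 1), so sub: x + 9 = 8.
Step 3. [x + 9 = 8] the outer +9 inverts by subtracting 9, so sub: x = -1.

Answer: x ∈ {-1}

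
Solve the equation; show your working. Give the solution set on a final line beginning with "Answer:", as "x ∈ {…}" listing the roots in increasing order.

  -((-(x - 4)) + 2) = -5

Step 1. [-((-(x - 4)) + 2) = -5] flip signs both sides, so neg: (-(x - 4)) + 2 = 5.
Step 2. [(-(x - 4)) + 2 = 5] peel the +2: subtract 2 from each side, so sub: -(x - 4) = 3.
Step 3. [-(x - 4) = 3] flip signs both sides. So neg: x - 4 = -3.
Step 4. [x - 4 = -3] add 4: x sits inside (… - 4) ⇒ sub: x = 1.

Answer: x ∈ {1}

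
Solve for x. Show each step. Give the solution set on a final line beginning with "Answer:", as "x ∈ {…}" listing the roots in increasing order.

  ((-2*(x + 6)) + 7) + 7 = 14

Step 1. [((-2*(x + 6)) + 7) + 7 = 14] +7 is outermost — subtract 7 both sides. So sub: (-2*(x + 6)) + 7 = 7.
Step 2. [(-2*(x + 6)) + 7 = 7] 7 comes off first (subtract 7) ⇒ sub: -2*(x + 6) = 0.
Step 3. [-2*(x + 6) = 0] leading coefficient -2: divide by -2. So div: x + 6 = 0.
Step 4. [x + 6 = 0] subtract 6: x sits inside (… + 6). So sub: x = -6.

Answer: x ∈ {-6}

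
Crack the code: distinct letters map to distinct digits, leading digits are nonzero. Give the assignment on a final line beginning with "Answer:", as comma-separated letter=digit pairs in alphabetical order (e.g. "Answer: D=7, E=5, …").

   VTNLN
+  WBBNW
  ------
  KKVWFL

Step 1. [col 1: N + W ≡ L (mod 10)] W=2 is one option consistent with column 1 (N + W ≡ L (mod 10), carry-in 0) — take it ⇒ W=2.
Step 2. [K] the sum has 6 digits but both addends have 5; that extra leading digit K is the final carry, namely 1, so K=1.
Step 3. [col 1: N + W ≡ L (mod 10)] column 1 (N + W ≡ L (mod 10), carry-in 0) doesn't pin L yet; pick L=8 and continue, so L=8.
Step 4. [col 1: N + W ≡ L (mod 10)] in column 1 we have N+W≡L with carry-in 0; given W=2, L=8 and digits 1,2,8 already taken and all letters distinct, that pins N to 6, so N=6.
Step 5. [col 2: L + N ≡ F (mod 10)] in column 2 we have L+N≡F with carry-in 0; given L=8, N=6 and digits 1,2,6,8 already taken and all letters distinct, that pins F to 4 ⇒ F=4.
Step 6. [col 3: N + B ≡ W (mod 10)] column 3: given N=6, W=2, carry-in 1, and digits 1,2,4,6,8 already taken and all letters distinct, N+B≡W (mod 10) forces B=5, so B=5.
Step 7. [col 4: T + B ≡ V (mod 10)] T=3 is one option consistent with column 4 (T + B ≡ V (mod 10), carry-in 1) — take it, so T=3.
Step 8. [col 4: T + B ≡ V (mod 10)] in column 4 we have T+B≡V with carry-in 1; given T=3, B=5 and digits 1,2,3,4,5,6,8 already taken and all letters distinct, that pins V to 9 ⇒ V=9.

Answer: B=5, F=4, K=1, L=8, N=6, T=3, V=9, W=2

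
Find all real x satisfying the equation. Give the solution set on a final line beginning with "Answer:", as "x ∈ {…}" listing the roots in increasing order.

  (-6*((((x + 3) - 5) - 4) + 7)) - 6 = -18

Step 1. [(-6*((((x + 3) - 5) - 4) + 7)) - 6 = -18] the outer -6 inverts by adding 6 ⇒ sub: -6*((((x + 3) - 5) - 4) + 7) = -12.
Step 2. [-6*((((x + 3) - 5) - 4) + 7) = -12] -6 out front; divide by -6 ⇒ div: (((x + 3) - 5) - 4) + 7 = 2.
Step 3. [(((x + 3) - 5) - 4) + 7 = 2] the outer +7 inverts by subtracting 7. So sub: ((x + 3) - 5) - 4 = -5.
Step 4. [((x + 3) - 5) - 4 = -5] add 4: x sits inside (… - 4) ⇒ sub: (x + 3) - 5 = -1.
Step 5. [(x + 3) - 5 = -1] 5 comes off first (add 5) ⇒ sub: x + 3 = 4.
Step 6. [x + 3 = 4] 3 comes off first (subtract 3) ⇒ sub: x = 1.

Answer: x ∈ {1}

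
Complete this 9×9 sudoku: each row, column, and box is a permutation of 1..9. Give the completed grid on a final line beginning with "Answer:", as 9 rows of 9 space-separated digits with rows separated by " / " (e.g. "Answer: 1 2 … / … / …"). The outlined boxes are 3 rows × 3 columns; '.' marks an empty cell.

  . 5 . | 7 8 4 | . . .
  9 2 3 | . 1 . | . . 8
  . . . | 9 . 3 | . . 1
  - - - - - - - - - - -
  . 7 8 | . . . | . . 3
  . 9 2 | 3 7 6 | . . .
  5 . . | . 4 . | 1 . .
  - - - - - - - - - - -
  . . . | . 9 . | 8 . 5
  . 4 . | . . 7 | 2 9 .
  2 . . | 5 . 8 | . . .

Step 1. [r8c9∈{6}] r8c9 is down to just 6 ⇒ r8c9=6.
Step 2. [r6c3∈{6}] r6c3 has the single candidate 6 ⇒ r6c3=6.
Step 3. [r5c9∈{4}] r5c9 has the single candidate 4. So r5c9=4.
Step 4. [r8c4∈{1}] only 1 remains possible at r8c4 ⇒ r8c4=1.
Step 5. [r4c4∈{2}] r4c4 is down to just 2. So r4c4=2.
Step 6. [r5c7∈{5}] nothing but 5 survives at r5c7. So r5c7=5.
Step 7. [r9c9∈{7}] r9c9's peers cover all but 7, so r9c9=7.
Step 8. [r3c3∈{4,7}] across col 3, 4 lands solely at r3c3. So r3c3=4.
Step 9. [r3c1∈{6,7,8}] box 1 places 7 nowhere but r3c1 ⇒ r3c1=7.
Step 10. [r3c7∈{6}] r3c7 is down to just 6 ⇒ r3c7=6.
Step 11. [r1c3∈{1}] nothing but 1 survives at r1c3, so r1c3=1.
Step 12. [r2c6∈{5}] nothing but 5 survives at r2c6 ⇒ r2c6=5.
Step 13. [r6c8∈{2,7,8}] 7 has one home in row 6: r6c8, so r6c8=7.
Step 14. [r2c8∈{4}] r2c8 is down to just 4. So r2c8=4.
Step 15. [r4c7∈{9}] only 9 remains possible at r4c7, so r4c7=9.
Step 16. [r9c5∈{3,6}] r9c5 is the only open cell in col 5 admitting 6. So r9c5=6.
Step 17. [r7c2∈{1,3,6}] r7c2 is the only open cell in col 2 admitting 6. So r7c2=6.
Step 18. [r9c2∈{1,3}] col 2 places 1 nowhere but r9c2 ⇒ r9c2=1.
Step 19. [r9c8∈{3}] only 3 remains possible at r9c8. So r9c8=3.
Step 20. [r1c8∈{2}] only 2 remains possible at r1c8 ⇒ r1c8=2.
Step 21. [r7c1∈{3}] r7c1's peers cover all but 3. So r7c1=3.
Step 22. [r5c1∈{1}] only 1 remains possible at r5c1, so r5c1=1.
Step 23. [r1c7∈{3}] nothing but 3 survives at r1c7, so r1c7=3.
Step 24. [r2c4∈{6}] r2c4's peers cover all but 6, so r2c4=6.
Step 25. [r5c8∈{8}] r5c8's peers cover all but 8 ⇒ r5c8=8.
Step 26. [r7c3∈{7}] r7c3's peers cover all but 7. So r7c3=7.
Step 27. [r6c6∈{9}] only 9 remains possible at r6c6. So r6c6=9.
Step 28. [r8c3∈{5}] r8c3 has the single candidate 5 ⇒ r8c3=5.
Step 29. [r6c2∈{3}] r6c2's peers cover all but 3 ⇒ r6c2=3.
Step 30. [r4c8∈{6}] r4c8 has the single candidate 6 ⇒ r4c8=6.
Step 31. [r4c6∈{1}] nothing but 1 survives at r4c6. So r4c6=1.
Step 32. [r1c1∈{6}] r1c1 is down to just 6 ⇒ r1c1=6.
Step 33. [r7c8∈{1}] r7c8 is down to just 1, so r7c8=1.
Step 34. [r3c2∈{8}] nothing but 8 survives at r3c2. So r3c2=8.
Step 35. [r6c9∈{2}] r6c9's peers cover all but 2, so r6c9=2.
Step 36. [r1c9∈{9}] only 9 remains possible at r1c9 ⇒ r1c9=9.
Step 37. [r4c5∈{5}] r4c5's peers cover all but 5, so r4c5=5.
Step 38. [r3c5∈{2}] r3c5 has the single candidate 2. So r3c5=2.
Step 39. [r6c4∈{8}] r6c4's peers cover all but 8, so r6c4=8.
Step 40. [r8c5∈{3}] r8c5 is down to just 3 ⇒ r8c5=3.
Step 41. [r9c7∈{4}] r9c7's peers cover all but 4, so r9c7=4.
Step 42. [r2c7∈{7}] r2c7 has the single candidate 7. So r2c7=7.
Step 43. [r4c1∈{4}] only 4 remains possible at r4c1, so r4c1=4.
Step 44. [r9c3∈{9}] r9c3 is down to just 9. So r9c3=9.
Step 45. [r3c8∈{5}] r3c8's peers cover all but 5 ⇒ r3c8=5.
Step 46. [r7c6∈{2}] r7c6 is down to just 2. So r7c6=2.
Step 47. [r7c4∈{4}] only 4 remains possible at r7c4, so r7c4=4.
Step 48. [r8c1∈{8}] r8c1 is down to just 8. So r8c1=8.

Answer: 6 5 1 7 8 4 3 2 9 / 9 2 3 6 1 5 7 4 8 / 7 8 4 9 2 3 6 5 1 / 4 7 8 2 5 1 9 6 3 / 1 9 2 3 7 6 5 8 4 / 5 3 6 8 4 9 1 7 2 / 3 6 7 4 9 2 8 1 5 / 8 4 5 1 3 7 2 9 6 / 2 1 9 5 6 8 4 3 7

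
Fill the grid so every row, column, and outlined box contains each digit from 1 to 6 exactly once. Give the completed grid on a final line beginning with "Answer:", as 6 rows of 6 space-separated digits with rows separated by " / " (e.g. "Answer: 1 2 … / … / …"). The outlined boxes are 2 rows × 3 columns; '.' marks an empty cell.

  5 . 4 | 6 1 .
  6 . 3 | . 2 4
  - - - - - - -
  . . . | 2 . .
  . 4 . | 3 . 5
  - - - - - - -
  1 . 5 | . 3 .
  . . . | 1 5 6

Step 1. [r6c3∈{2}] r6c3's peers cover all but 2 ⇒ r6c3=2.
Step 2. [r4c3∈{1,6}] r4c3 is the only open cell in row 4 admitting 1 ⇒ r4c3=1.
Step 3. [r3c3∈{6}] r3c3's peers cover all but 6, so r3c3=6.
Step 4. [r3c1∈{3}] r3c1's peers cover all but 3. So r3c1=3.
Step 5. [r6c1∈{4}] only 4 remains possible at r6c1 ⇒ r6c1=4.
Step 6. [r1c2∈{2}] nothing but 2 survives at r1c2, so r1c2=2.
Step 7. [r2c2∈{1}] r2c2 is down to just 1 ⇒ r2c2=1.
Step 8. [r4c1∈{2}] only 2 remains possible at r4c1 ⇒ r4c1=2.
Step 9. [r3c2∈{5}] r3c2's peers cover all but 5 ⇒ r3c2=5.
Step 10. [r3c5∈{4}] r3c5's peers cover all but 4 ⇒ r3c5=4.
Step 11. [r5c2∈{6}] only 6 remains possible at r5c2. So r5c2=6.
Step 12. [r5c4∈{4}] nothing but 4 survives at r5c4, so r5c4=4.
Step 13. [r1c6∈{3}] r1c6's peers cover all but 3, so r1c6=3.
Step 14. [r2c4∈{5}] r2c4 has the single candidate 5. So r2c4=5.
Step 15. [r4c5∈{6}] nothing but 6 survives at r4c5. So r4c5=6.
Step 16. [r3c6∈{1}] r3c6 has the single candidate 1. So r3c6=1.
Step 17. [r5c6∈{2}] only 2 remains possible at r5c6 ⇒ r5c6=2.
Step 18. [r6c2∈{3}] r6c2's peers cover all but 3 ⇒ r6c2=3.

Answer: 5 2 4 6 1 3 / 6 1 3 5 2 4 / 3 5 6 2 4 1 / 2 4 1 3 6 5 / 1 6 5 4 3 2 / 4 3 2 1 5 6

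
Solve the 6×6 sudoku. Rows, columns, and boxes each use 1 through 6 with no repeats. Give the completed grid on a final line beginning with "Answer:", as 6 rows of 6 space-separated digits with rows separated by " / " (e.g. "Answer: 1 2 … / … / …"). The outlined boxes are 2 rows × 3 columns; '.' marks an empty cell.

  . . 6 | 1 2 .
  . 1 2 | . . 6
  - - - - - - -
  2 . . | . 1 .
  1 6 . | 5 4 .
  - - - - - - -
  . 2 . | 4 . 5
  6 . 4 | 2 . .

Step 1. [r3c6∈{3}] r3c6 has the single candidate 3 ⇒ r3c6=3.
Step 2. [r5c1∈{3}] nothing but 3 survives at r5c1 ⇒ r5c1=3.
Step 3. [r2c1∈{4,5}] r2c1 is the only open cell in row 2 admitting 4 ⇒ r2c1=4.
Step 4. [r6c2∈{5}] only 5 remains possible at r6c2. So r6c2=5.
Step 5. [r2c5∈{3,5}] across row 2, 5 lands solely at r2c5 ⇒ r2c5=5.
Step 6. [r1c2∈{3}] r1c2's peers cover all but 3, so r1c2=3.
Step 7. [r3c4∈{6}] r3c4's peers cover all but 6 ⇒ r3c4=6.
Step 8. [r6c5∈{3}] nothing but 3 survives at r6c5, so r6c5=3.
Step 9. [r1c1∈{5}] nothing but 5 survives at r1c1. So r1c1=5.
Step 10. [r3c3∈{5}] nothing but 5 survives at r3c3. So r3c3=5.
Step 11. [r1c6∈{4}] only 4 remains possible at r1c6, so r1c6=4.
Step 12. [r6c6∈{1}] r6c6 is down to just 1. So r6c6=1.
Step 13. [r5c3∈{1}] only 1 remains possible at r5c3. So r5c3=1.
Step 14. [r4c6∈{2}] r4c6's peers cover all but 2 ⇒ r4c6=2.
Step 15. [r3c2∈{4}] r3c2 has the single candidate 4 ⇒ r3c2=4.
Step 16. [r2c4∈{3}] r2c4's peers cover all but 3, so r2c4=3.
Step 17. [r5c5∈{6}] r5c5 is down to just 6. So r5c5=6.
Step 18. [r4c3∈{3}] r4c3 is down to just 3. So r4c3=3.

Answer: 5 3 6 1 2 4 / 4 1 2 3 5 6 / 2 4 5 6 1 3 / 1 6 3 5 4 2 / 3 2 1 4 6 5 / 6 5 4 2 3 1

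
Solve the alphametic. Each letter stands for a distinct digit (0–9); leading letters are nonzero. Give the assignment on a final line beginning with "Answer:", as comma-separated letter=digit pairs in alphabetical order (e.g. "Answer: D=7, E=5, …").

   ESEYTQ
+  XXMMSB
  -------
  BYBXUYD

Step 1. [col 1: Q + B ≡ D (mod 10)] column 1 (Q + B ≡ D (mod 10), carry-in 0) doesn't pin Q yet; pick Q=9 and continue, so Q=9.
Step 2. [col 1: Q + B ≡ D (mod 10)] no forcing yet in column 1 (carry-in 0); B=1 is free and consistent — try it, so B=1.
Step 3. [col 1: Q + B ≡ D (mod 10)] column 1 reads Q+B+carry(0)=D with Q=9, B=1; with digits 1,9 already taken and all letters distinct, the only value for D is 0, so D=0.
Step 4. [col 2: T + S ≡ Y (mod 10)] several values work for Y in column 2 (T + S ≡ Y (mod 10), carry-in 1); try Y=3. So Y=3.
Step 5. [col 2: T + S ≡ Y (mod 10)] T=8 is one option consistent with column 2 (T + S ≡ Y (mod 10), carry-in 1) — take it ⇒ T=8.
Step 6. [col 2: T + S ≡ Y (mod 10)] column 2 reads T+S+carry(1)=Y with T=8, Y=3; with digits 0,1,3,8,9 already taken and all letters distinct, the only value for S is 4. So S=4.
Step 7. [col 3: Y + M ≡ U (mod 10)] column 3 reads Y+M+carry(1)=U with Y=3; with digits 0,1,3,4,8,9 already taken and all letters distinct, the only value for U is 6, so U=6.
Step 8. [col 3: Y + M ≡ U (mod 10)] in column 3 we have Y+M≡U with carry-in 1; given Y=3, U=6 and digits 0,1,3,4,6,8,9 already taken and all letters distinct, that pins M to 2, so M=2.
Step 9. [col 4: E + M ≡ X (mod 10)] column 4: given M=2, carry-in 0, and digits 0,1,2,3,4,6,8,9 already taken and all letters distinct, E+M≡X (mod 10) forces E=5. So E=5.
Step 10. [col 4: E + M ≡ X (mod 10)] from column 4 (E=5, M=2, carry-in 0, digits 0,1,2,3,4,5,6,8,9 already taken and all letters distinct): X must equal 7, so X=7.

Answer: B=1, D=0, E=5, M=2, Q=9, S=4, T=8, U=6, X=7, Y=3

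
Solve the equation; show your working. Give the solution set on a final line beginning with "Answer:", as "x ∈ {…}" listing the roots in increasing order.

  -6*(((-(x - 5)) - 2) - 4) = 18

Step 1. [-6*(((-(x - 5)) - 2) - 4) = 18] LHS = -6·(…); ÷-6 both sides. So div: ((-(x - 5)) - 2) - 4 = -3.
Step 2. [((-(x - 5)) - 2) - 4 = -3] the outer -4 inverts by adding 4, so sub: (-(x - 5)) - 2 = 1.
Step 3. [(-(x - 5)) - 2 = 1] 2 comes off first (add 2) ⇒ sub: -(x - 5) = 3.
Step 4. [-(x - 5) = 3] flip signs both sides ⇒ neg: x - 5 = -3.
Step 5. [x - 5 = -3] 5 comes off first (add 5), so sub: x = 2.

Answer: x ∈ {2}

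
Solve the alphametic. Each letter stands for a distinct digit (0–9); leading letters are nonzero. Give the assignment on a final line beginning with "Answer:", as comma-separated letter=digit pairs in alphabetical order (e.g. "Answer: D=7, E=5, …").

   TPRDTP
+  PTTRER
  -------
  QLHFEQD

Step 1. [col 1: P + R ≡ D (mod 10)] several values work for D in column 1 (P + R ≡ D (mod 10), carry-in 0); try D=0 ⇒ D=0.
Step 2. [col 1: P + R ≡ D (mod 10)] several values work for P in column 1 (P + R ≡ D (mod 10), carry-in 0); try P=8. So P=8.
Step 3. [Q] Q is the leading digit of a 7-digit sum of two 6-digit numbers; the final carry is exactly 1, so Q=1.
Step 4. [col 1: P + R ≡ D (mod 10)] in column 1 we have P+R≡D with carry-in 0; given P=8, D=0 and digits 0,1,8 already taken and all letters distinct, that pins R to 2, so R=2.
Step 5. [col 2: T + E ≡ Q (mod 10)] no forcing yet in column 2 (carry-in 1); T=7 is free and consistent — try it. So T=7.
Step 6. [col 2: T + E ≡ Q (mod 10)] in column 2 we have T+E≡Q with carry-in 1; given T=7, Q=1 and digits 0,1,2,7,8 already taken and all letters distinct, that pins E to 3, so E=3.
Step 7. [col 4: R + T ≡ F (mod 10)] in column 4 we have R+T≡F with carry-in 0; given R=2, T=7 and digits 0,1,2,3,7,8 already taken and all letters distinct, that pins F to 9 ⇒ F=9.
Step 8. [col 5: P + T ≡ H (mod 10)] column 5 reads P+T+carry(0)=H with P=8, T=7; with digits 0,1,2,3,7,8,9 already taken and all letters distinct, the only value for H is 5, so H=5.
Step 9. [col 6: T + P ≡ L (mod 10)] column 6 reads T+P+carry(1)=L with T=7, P=8; with digits 0,1,2,3,5,7,8,9 already taken and all letters distinct, the only value for L is 6, so L=6.

Answer: D=0, E=3, F=9, H=5, L=6, P=8, Q=1, R=2, T=7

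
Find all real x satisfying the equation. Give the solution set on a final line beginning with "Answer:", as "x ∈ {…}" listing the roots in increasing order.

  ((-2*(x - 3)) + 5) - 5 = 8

Step 1. [((-2*(x - 3)) + 5) - 5 = 8] add 5: x sits inside (… - 5). So sub: (-2*(x - 3)) + 5 = 13.
Step 2. [(-2*(x - 3)) + 5 = 13] 5 comes off first (subtract 5), so sub: -2*(x - 3) = 8.
Step 3. [-2*(x - 3) = 8] -2 out front; divide by -2, so div: x - 3 = -4.
Step 4. [x - 3 = -4] peel the -3: add 3 from each side, so sub: x = -1.

Answer: x ∈ {-1}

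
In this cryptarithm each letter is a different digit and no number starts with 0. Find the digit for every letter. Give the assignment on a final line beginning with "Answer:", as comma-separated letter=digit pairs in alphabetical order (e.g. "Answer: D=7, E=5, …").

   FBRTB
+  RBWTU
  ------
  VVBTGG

Step 1. [col 1: B + U ≡ G (mod 10)] several values work for G in column 1 (B + U ≡ G (mod 10), carry-in 0); try G=3 ⇒ G=3.
Step 2. [col 1: B + U ≡ G (mod 10)] several values work for B in column 1 (B + U ≡ G (mod 10), carry-in 0); try B=9. So B=9.
Step 3. [col 1: B + U ≡ G (mod 10)] column 1: given B=9, G=3, carry-in 0, and digits 3,9 already taken and all letters distinct, B+U≡G (mod 10) forces U=4, so U=4.
Step 4. [col 2: T + T ≡ G (mod 10)] several values work for T in column 2 (T + T ≡ G (mod 10), carry-in 1); try T=6, so T=6.
Step 5. [col 3: R + W ≡ T (mod 10)] R=8 is one option consistent with column 3 (R + W ≡ T (mod 10), carry-in 1) — take it ⇒ R=8.
Step 6. [col 3: R + W ≡ T (mod 10)] in column 3 we have R+W≡T with carry-in 1; given R=8, T=6 and digits 3,4,6,8,9 already taken and all letters distinct, that pins W to 7 ⇒ W=7.
Step 7. [col 5: F + R ≡ V (mod 10)] column 5 (F + R ≡ V (mod 10), carry-in 1) doesn't pin F yet; pick F=2 and continue. So F=2.
Step 8. [col 5: F + R ≡ V (mod 10)] from column 5 (F=2, R=8, carry-in 1, digits 2,3,4,6,7,8,9 already taken and all letters distinct): V must equal 1, so V=1.

Answer: B=9, F=2, G=3, R=8, T=6, U=4, V=1, W=7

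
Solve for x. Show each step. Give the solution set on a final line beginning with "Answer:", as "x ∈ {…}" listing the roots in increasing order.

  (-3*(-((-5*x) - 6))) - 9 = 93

Step 1. [(-3*(-((-5*x) - 6))) - 9 = 93] -3 | LHS and -3 | 93: pull -3 out. So factor: (-((-5*x) - 6)) + 3 = -31.
Step 2. [(-((-5*x) - 6)) + 3 = -31] the outer +3 inverts by subtracting 3. So sub: -((-5*x) - 6) = -34.
Step 3. [-((-5*x) - 6) = -34] LHS negated; negate both sides, so neg: (-5*x) - 6 = 34.
Step 4. [(-5*x) - 6 = 34] 6 comes off first (add 6) ⇒ sub: -5*x = 40.
Step 5. [-5*x = 40] LHS = -5·(…); ÷-5 both sides ⇒ div: x = -8.

Answer: x ∈ {-8}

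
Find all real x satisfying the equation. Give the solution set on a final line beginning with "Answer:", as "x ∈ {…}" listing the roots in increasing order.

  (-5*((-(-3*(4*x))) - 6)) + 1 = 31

Step 1. [(-5*((-(-3*(4*x))) - 6)) + 1 = 31] subtract 1: x sits inside (… + 1). So sub: -5*((-(-3*(4*x))) - 6) = 30.
Step 2. [-5*((-(-3*(4*x))) - 6) = 30] divide by the outer -5. So div: (-(-3*(4*x))) - 6 = -6.
Step 3. [(-(-3*(4*x))) - 6 = -6] add 6: x sits inside (… - 6) ⇒ sub: -(-3*(4*x)) = 0.
Step 4. [-(-3*(4*x)) = 0] leading − — multiply by −1. So neg: -3*(4*x) = 0.
Step 5. [-3*(4*x) = 0] -3 out front; divide by -3, so div: 4*x = 0.
Step 6. [4*x = 0] 4 out front; divide by 4. So div: x = 0.

Answer: x ∈ {0}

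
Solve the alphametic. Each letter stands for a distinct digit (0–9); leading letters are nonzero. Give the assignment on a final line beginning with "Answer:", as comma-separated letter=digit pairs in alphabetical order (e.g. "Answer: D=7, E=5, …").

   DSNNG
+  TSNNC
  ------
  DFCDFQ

Step 1. [col 1: G + C ≡ Q (mod 10)] G=4 is one option consistent with column 1 (G + C ≡ Q (mod 10), carry-in 0) — take it, so G=4.
Step 2. [col 1: G + C ≡ Q (mod 10)] no forcing yet in column 1 (carry-in 0); Q=7 is free and consistent — try it, so Q=7.
Step 3. [D] D is the leading digit of a 6-digit sum of two 5-digit numbers; the final carry is exactly 1, so D=1.
Step 4. [col 1: G + C ≡ Q (mod 10)] column 1: given G=4, Q=7, carry-in 0, and digits 1,4,7 already taken and all letters distinct, G+C≡Q (mod 10) forces C=3, so C=3.
Step 5. [col 2: N + N ≡ F (mod 10)] no forcing yet in column 2 (carry-in 0); N=5 is free and consistent — try it ⇒ N=5.
Step 6. [col 2: N + N ≡ F (mod 10)] from column 2 (N=5, carry-in 0, digits 1,3,4,5,7 already taken and all letters distinct): F must equal 0 ⇒ F=0.
Step 7. [col 4: S + S ≡ C (mod 10)] in column 4 we have S+S≡C with carry-in 1; given C=3 and digits 0,1,3,4,5,7 already taken and all letters distinct, that pins S to 6 ⇒ S=6.
Step 8. [col 5: D + T ≡ F (mod 10)] from column 5 (D=1, F=0, carry-in 1, digits 0,1,3,4,5,6,7 already taken and all letters distinct): T must equal 8 ⇒ T=8.

Answer: C=3, D=1, F=0, G=4, N=5, Q=7, S=6, T=8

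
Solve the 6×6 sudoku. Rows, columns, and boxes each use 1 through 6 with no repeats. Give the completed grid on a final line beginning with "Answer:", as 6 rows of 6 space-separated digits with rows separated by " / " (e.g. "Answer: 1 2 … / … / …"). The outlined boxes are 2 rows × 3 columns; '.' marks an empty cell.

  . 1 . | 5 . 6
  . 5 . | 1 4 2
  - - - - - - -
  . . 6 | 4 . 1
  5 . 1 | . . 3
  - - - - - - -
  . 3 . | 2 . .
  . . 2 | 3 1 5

Step 1. [r3c1∈{2,3}] r3c1 is the only open cell in row 3 admitting 3. So r3c1=3.
Step 2. [r6c2∈{4,6}] across col 2, 6 lands solely at r6c2, so r6c2=6.
Step 3. [r6c1∈{4}] only 4 remains possible at r6c1. So r6c1=4.
Step 4. [r3c2∈{2}] nothing but 2 survives at r3c2 ⇒ r3c2=2.
Step 5. [r2c3∈{3}] r2c3 is down to just 3. So r2c3=3.
Step 6. [r4c4∈{6}] nothing but 6 survives at r4c4 ⇒ r4c4=6.
Step 7. [r5c5∈{6}] r5c5 is down to just 6, so r5c5=6.
Step 8. [r5c6∈{4}] r5c6's peers cover all but 4. So r5c6=4.
Step 9. [r1c3∈{4}] only 4 remains possible at r1c3. So r1c3=4.
Step 10. [r5c1∈{1}] r5c1 is down to just 1 ⇒ r5c1=1.
Step 11. [r2c1∈{6}] r2c1's peers cover all but 6 ⇒ r2c1=6.
Step 12. [r5c3∈{5}] r5c3 has the single candidate 5. So r5c3=5.
Step 13. [r1c5∈{3}] r1c5 has the single candidate 3 ⇒ r1c5=3.
Step 14. [r4c5∈{2}] nothing but 2 survives at r4c5, so r4c5=2.
Step 15. [r3c5∈{5}] r3c5 has the single candidate 5, so r3c5=5.
Step 16. [r1c1∈{2}] r1c1 has the single candidate 2 ⇒ r1c1=2.
Step 17. [r4c2∈{4}] only 4 remains possible at r4c2. So r4c2=4.

Answer: 2 1 4 5 3 6 / 6 5 3 1 4 2 / 3 2 6 4 5 1 / 5 4 1 6 2 3 / 1 3 5 2 6 4 / 4 6 2 3 1 5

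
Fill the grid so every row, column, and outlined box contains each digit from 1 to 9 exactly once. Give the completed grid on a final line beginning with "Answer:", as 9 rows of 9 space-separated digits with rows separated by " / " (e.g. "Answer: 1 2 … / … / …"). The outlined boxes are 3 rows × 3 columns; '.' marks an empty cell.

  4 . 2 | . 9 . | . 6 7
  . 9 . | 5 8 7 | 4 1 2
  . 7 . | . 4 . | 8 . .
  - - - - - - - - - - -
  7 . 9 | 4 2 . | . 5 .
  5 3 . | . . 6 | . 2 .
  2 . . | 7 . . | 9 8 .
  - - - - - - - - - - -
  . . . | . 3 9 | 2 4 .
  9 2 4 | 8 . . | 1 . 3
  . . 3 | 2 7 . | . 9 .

Step 1. [r5c5∈{1}] r5c5's peers cover all but 1. So r5c5=1.
Step 2. [r1c2∈{1,5,8}] across row 1, 8 lands solely at r1c2, so r1c2=8.
Step 3. [r3c4∈{1,3,6}] 6 has one home in box 2: r3c4 ⇒ r3c4=6.
Step 4. [r7c4∈{1}] only 1 remains possible at r7c4, so r7c4=1.
Step 5. [r6c6∈{3,5}] r6c6 is the only open cell in row 6 admitting 3. So r6c6=3.
Step 6. [r3c3∈{1,5}] box 1 places 5 nowhere but r3c3. So r3c3=5.
Step 7. [r6c3∈{1,6}] r6c3 is the only open cell in col 3 admitting 1 ⇒ r6c3=1.
Step 8. [r4c2∈{6}] r4c2 has the single candidate 6 ⇒ r4c2=6.
Step 9. [r9c7∈{5,6}] 6 has one home in col 7: r9c7 ⇒ r9c7=6.
Step 10. [r3c1∈{1,3}] across box 1, 1 lands solely at r3c1, so r3c1=1.
Step 11. [r9c1∈{8}] r9c1 is down to just 8, so r9c1=8.
Step 12. [r9c9∈{5}] r9c9's peers cover all but 5 ⇒ r9c9=5.
Step 13. [r2c3∈{6}] only 6 remains possible at r2c3. So r2c3=6.
Step 14. [r4c7∈{3}] r4c7 is down to just 3, so r4c7=3.
Step 15. [r6c2∈{4}] r6c2's peers cover all but 4 ⇒ r6c2=4.
Step 16. [r8c5∈{5,6}] r8c5 is the only open cell in row 8 admitting 6. So r8c5=6.
Step 17. [r6c9∈{6}] r6c9 is down to just 6. So r6c9=6.
Step 18. [r9c2∈{1}] r9c2 has the single candidate 1. So r9c2=1.
Step 19. [r1c4∈{3}] r1c4 is down to just 3. So r1c4=3.
Step 20. [r5c3∈{8}] r5c3's peers cover all but 8. So r5c3=8.
Step 21. [r9c6∈{4}] r9c6 is down to just 4 ⇒ r9c6=4.
Step 22. [r3c8∈{3}] only 3 remains possible at r3c8 ⇒ r3c8=3.
Step 23. [r7c3∈{7}] r7c3's peers cover all but 7 ⇒ r7c3=7.
Step 24. [r1c6∈{1}] r1c6 is down to just 1. So r1c6=1.
Step 25. [r6c5∈{5}] r6c5 is down to just 5. So r6c5=5.
Step 26. [r4c9∈{1}] nothing but 1 survives at r4c9. So r4c9=1.
Step 27. [r7c1∈{6}] only 6 remains possible at r7c1, so r7c1=6.
Step 28. [r7c2∈{5}] nothing but 5 survives at r7c2 ⇒ r7c2=5.
Step 29. [r5c4∈{9}] r5c4 has the single candidate 9 ⇒ r5c4=9.
Step 30. [r8c6∈{5}] r8c6 has the single candidate 5 ⇒ r8c6=5.
Step 31. [r2c1∈{3}] nothing but 3 survives at r2c1. So r2c1=3.
Step 32. [r5c7∈{7}] r5c7 has the single candidate 7 ⇒ r5c7=7.
Step 33. [r8c8∈{7}] r8c8 has the single candidate 7, so r8c8=7.
Step 34. [r5c9∈{4}] r5c9 is down to just 4. So r5c9=4.
Step 35. [r7c9∈{8}] only 8 remains possible at r7c9, so r7c9=8.
Step 36. [r3c9∈{9}] r3c9 is down to just 9, so r3c9=9.
Step 37. [r1c7∈{5}] r1c7 has the single candidate 5 ⇒ r1c7=5.
Step 38. [r4c6∈{8}] r4c6 has the single candidate 8, so r4c6=8.
Step 39. [r3c6∈{2}] r3c6 is down to just 2, so r3c6=2.

Answer: 4 8 2 3 9 1 5 6 7 / 3 9 6 5 8 7 4 1 2 / 1 7 5 6 4 2 8 3 9 / 7 6 9 4 2 8 3 5 1 / 5 3 8 9 1 6 7 2 4 / 2 4 1 7 5 3 9 8 6 / 6 5 7 1 3 9 2 4 8 / 9 2 4 8 6 5 1 7 3 / 8 1 3 2 7 4 6 9 5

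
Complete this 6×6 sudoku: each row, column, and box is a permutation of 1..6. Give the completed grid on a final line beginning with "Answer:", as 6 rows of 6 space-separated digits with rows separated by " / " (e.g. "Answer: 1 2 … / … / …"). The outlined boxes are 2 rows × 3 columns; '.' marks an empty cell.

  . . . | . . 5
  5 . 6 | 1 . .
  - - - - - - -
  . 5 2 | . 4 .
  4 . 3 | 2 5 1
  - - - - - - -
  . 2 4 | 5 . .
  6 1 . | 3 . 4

Step 1. [r1c1∈{1,2,3}] across col 1, 2 lands solely at r1c1, so r1c1=2.
Step 2. [r1c4∈{4,6}] in col 4, 4 fits only at r1c4 ⇒ r1c4=4.
Step 3. [r5c6∈{6}] r5c6 has the single candidate 6. So r5c6=6.
Step 4. [r2c6∈{2,3}] col 6 places 2 nowhere but r2c6, so r2c6=2.
Step 5. [r2c5∈{3}] only 3 remains possible at r2c5, so r2c5=3.
Step 6. [r1c2∈{3}] r1c2 has the single candidate 3, so r1c2=3.
Step 7. [r1c5∈{6}] only 6 remains possible at r1c5, so r1c5=6.
Step 8. [r6c3∈{5}] r6c3 has the single candidate 5, so r6c3=5.
Step 9. [r3c1∈{1}] r3c1 is down to just 1. So r3c1=1.
Step 10. [r2c2∈{4}] r2c2 has the single candidate 4, so r2c2=4.
Step 11. [r1c3∈{1}] nothing but 1 survives at r1c3 ⇒ r1c3=1.
Step 12. [r5c5∈{1}] r5c5 has the single candidate 1. So r5c5=1.
Step 13. [r3c6∈{3}] only 3 remains possible at r3c6, so r3c6=3.
Step 14. [r4c2∈{6}] r4c2 has the single candidate 6 ⇒ r4c2=6.
Step 15. [r3c4∈{6}] nothing but 6 survives at r3c4 ⇒ r3c4=6.
Step 16. [r5c1∈{3}] nothing but 3 survives at r5c1 ⇒ r5c1=3.
Step 17. [r6c5∈{2}] only 2 remains possible at r6c5. So r6c5=2.

Answer: 2 3 1 4 6 5 / 5 4 6 1 3 2 / 1 5 2 6 4 3 / 4 6 3 2 5 1 / 3 2 4 5 1 6 / 6 1 5 3 2 4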